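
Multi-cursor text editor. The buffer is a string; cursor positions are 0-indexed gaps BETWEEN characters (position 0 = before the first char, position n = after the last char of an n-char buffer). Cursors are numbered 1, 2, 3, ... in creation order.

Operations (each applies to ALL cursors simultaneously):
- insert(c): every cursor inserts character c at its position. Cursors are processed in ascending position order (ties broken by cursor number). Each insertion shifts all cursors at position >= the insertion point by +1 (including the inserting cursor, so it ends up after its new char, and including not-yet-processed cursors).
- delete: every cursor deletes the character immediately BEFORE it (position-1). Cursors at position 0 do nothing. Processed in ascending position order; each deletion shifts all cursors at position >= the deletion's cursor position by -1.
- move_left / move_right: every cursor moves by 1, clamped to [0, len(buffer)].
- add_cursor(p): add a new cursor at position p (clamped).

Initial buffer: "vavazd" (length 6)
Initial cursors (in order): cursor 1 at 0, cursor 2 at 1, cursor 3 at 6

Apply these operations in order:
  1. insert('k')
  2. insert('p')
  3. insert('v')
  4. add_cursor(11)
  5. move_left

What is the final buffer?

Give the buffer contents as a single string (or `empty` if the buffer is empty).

Answer: kpvvkpvavazdkpv

Derivation:
After op 1 (insert('k')): buffer="kvkavazdk" (len 9), cursors c1@1 c2@3 c3@9, authorship 1.2.....3
After op 2 (insert('p')): buffer="kpvkpavazdkp" (len 12), cursors c1@2 c2@5 c3@12, authorship 11.22.....33
After op 3 (insert('v')): buffer="kpvvkpvavazdkpv" (len 15), cursors c1@3 c2@7 c3@15, authorship 111.222.....333
After op 4 (add_cursor(11)): buffer="kpvvkpvavazdkpv" (len 15), cursors c1@3 c2@7 c4@11 c3@15, authorship 111.222.....333
After op 5 (move_left): buffer="kpvvkpvavazdkpv" (len 15), cursors c1@2 c2@6 c4@10 c3@14, authorship 111.222.....333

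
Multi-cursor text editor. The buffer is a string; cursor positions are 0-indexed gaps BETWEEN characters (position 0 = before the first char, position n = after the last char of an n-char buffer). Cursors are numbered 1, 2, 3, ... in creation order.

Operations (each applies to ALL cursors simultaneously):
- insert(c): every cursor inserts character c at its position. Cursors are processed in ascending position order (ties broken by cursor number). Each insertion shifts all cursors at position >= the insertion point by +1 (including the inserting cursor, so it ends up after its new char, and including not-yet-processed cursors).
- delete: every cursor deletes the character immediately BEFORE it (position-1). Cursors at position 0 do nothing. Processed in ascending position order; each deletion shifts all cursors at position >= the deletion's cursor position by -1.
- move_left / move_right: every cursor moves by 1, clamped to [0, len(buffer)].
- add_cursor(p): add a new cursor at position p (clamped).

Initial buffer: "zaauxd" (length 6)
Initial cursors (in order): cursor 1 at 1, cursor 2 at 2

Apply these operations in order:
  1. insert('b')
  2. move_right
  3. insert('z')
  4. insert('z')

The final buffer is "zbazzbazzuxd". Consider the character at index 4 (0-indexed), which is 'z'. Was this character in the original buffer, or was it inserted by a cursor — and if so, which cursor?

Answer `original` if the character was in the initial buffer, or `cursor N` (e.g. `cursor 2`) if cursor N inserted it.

Answer: cursor 1

Derivation:
After op 1 (insert('b')): buffer="zbabauxd" (len 8), cursors c1@2 c2@4, authorship .1.2....
After op 2 (move_right): buffer="zbabauxd" (len 8), cursors c1@3 c2@5, authorship .1.2....
After op 3 (insert('z')): buffer="zbazbazuxd" (len 10), cursors c1@4 c2@7, authorship .1.12.2...
After op 4 (insert('z')): buffer="zbazzbazzuxd" (len 12), cursors c1@5 c2@9, authorship .1.112.22...
Authorship (.=original, N=cursor N): . 1 . 1 1 2 . 2 2 . . .
Index 4: author = 1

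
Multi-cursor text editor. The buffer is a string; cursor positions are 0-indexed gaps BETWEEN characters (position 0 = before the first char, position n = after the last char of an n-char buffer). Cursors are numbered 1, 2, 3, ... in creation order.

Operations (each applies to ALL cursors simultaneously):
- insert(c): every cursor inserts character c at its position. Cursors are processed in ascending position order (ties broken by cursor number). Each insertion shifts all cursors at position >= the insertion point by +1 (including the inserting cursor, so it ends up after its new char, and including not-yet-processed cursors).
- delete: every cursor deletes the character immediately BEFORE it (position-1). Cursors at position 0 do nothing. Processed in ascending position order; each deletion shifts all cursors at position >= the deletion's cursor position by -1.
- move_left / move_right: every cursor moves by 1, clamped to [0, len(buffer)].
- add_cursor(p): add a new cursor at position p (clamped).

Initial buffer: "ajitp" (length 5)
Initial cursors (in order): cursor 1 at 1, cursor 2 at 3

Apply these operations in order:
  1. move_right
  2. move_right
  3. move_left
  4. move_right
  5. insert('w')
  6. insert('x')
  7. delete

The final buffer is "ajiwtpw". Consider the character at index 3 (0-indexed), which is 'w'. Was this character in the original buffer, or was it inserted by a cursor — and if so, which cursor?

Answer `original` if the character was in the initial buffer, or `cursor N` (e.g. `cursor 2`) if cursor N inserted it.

After op 1 (move_right): buffer="ajitp" (len 5), cursors c1@2 c2@4, authorship .....
After op 2 (move_right): buffer="ajitp" (len 5), cursors c1@3 c2@5, authorship .....
After op 3 (move_left): buffer="ajitp" (len 5), cursors c1@2 c2@4, authorship .....
After op 4 (move_right): buffer="ajitp" (len 5), cursors c1@3 c2@5, authorship .....
After op 5 (insert('w')): buffer="ajiwtpw" (len 7), cursors c1@4 c2@7, authorship ...1..2
After op 6 (insert('x')): buffer="ajiwxtpwx" (len 9), cursors c1@5 c2@9, authorship ...11..22
After op 7 (delete): buffer="ajiwtpw" (len 7), cursors c1@4 c2@7, authorship ...1..2
Authorship (.=original, N=cursor N): . . . 1 . . 2
Index 3: author = 1

Answer: cursor 1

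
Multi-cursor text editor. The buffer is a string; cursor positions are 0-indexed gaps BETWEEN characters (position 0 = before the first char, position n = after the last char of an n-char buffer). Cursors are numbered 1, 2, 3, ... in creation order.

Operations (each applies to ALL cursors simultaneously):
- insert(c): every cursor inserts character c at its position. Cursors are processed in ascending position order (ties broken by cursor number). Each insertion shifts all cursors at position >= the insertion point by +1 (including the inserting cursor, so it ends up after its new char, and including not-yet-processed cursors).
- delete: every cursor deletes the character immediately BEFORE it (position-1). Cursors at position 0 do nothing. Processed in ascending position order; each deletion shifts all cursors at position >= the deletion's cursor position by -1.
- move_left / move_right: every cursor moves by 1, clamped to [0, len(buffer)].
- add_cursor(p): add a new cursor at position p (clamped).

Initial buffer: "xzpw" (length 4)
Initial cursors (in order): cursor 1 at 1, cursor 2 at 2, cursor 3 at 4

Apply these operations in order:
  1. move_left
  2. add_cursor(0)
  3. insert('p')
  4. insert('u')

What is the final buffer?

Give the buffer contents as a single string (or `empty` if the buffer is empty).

Answer: ppuuxpuzppuw

Derivation:
After op 1 (move_left): buffer="xzpw" (len 4), cursors c1@0 c2@1 c3@3, authorship ....
After op 2 (add_cursor(0)): buffer="xzpw" (len 4), cursors c1@0 c4@0 c2@1 c3@3, authorship ....
After op 3 (insert('p')): buffer="ppxpzppw" (len 8), cursors c1@2 c4@2 c2@4 c3@7, authorship 14.2..3.
After op 4 (insert('u')): buffer="ppuuxpuzppuw" (len 12), cursors c1@4 c4@4 c2@7 c3@11, authorship 1414.22..33.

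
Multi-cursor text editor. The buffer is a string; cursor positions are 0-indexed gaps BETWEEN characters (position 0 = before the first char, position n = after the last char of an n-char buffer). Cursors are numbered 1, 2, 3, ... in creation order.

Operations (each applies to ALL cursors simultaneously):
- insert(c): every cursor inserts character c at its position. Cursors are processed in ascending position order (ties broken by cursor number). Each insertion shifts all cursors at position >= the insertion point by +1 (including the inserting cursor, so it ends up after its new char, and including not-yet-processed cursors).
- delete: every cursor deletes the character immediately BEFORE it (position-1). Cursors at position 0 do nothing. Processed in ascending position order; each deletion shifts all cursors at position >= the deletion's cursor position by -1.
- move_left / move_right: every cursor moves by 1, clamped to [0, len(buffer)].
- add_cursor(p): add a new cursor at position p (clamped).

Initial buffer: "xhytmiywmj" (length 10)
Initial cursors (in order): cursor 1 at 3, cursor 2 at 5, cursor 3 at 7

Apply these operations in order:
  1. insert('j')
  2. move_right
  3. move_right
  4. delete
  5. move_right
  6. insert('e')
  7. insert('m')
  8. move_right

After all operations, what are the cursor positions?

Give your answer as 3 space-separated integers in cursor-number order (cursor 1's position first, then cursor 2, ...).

After op 1 (insert('j')): buffer="xhyjtmjiyjwmj" (len 13), cursors c1@4 c2@7 c3@10, authorship ...1..2..3...
After op 2 (move_right): buffer="xhyjtmjiyjwmj" (len 13), cursors c1@5 c2@8 c3@11, authorship ...1..2..3...
After op 3 (move_right): buffer="xhyjtmjiyjwmj" (len 13), cursors c1@6 c2@9 c3@12, authorship ...1..2..3...
After op 4 (delete): buffer="xhyjtjijwj" (len 10), cursors c1@5 c2@7 c3@9, authorship ...1.2.3..
After op 5 (move_right): buffer="xhyjtjijwj" (len 10), cursors c1@6 c2@8 c3@10, authorship ...1.2.3..
After op 6 (insert('e')): buffer="xhyjtjeijewje" (len 13), cursors c1@7 c2@10 c3@13, authorship ...1.21.32..3
After op 7 (insert('m')): buffer="xhyjtjemijemwjem" (len 16), cursors c1@8 c2@12 c3@16, authorship ...1.211.322..33
After op 8 (move_right): buffer="xhyjtjemijemwjem" (len 16), cursors c1@9 c2@13 c3@16, authorship ...1.211.322..33

Answer: 9 13 16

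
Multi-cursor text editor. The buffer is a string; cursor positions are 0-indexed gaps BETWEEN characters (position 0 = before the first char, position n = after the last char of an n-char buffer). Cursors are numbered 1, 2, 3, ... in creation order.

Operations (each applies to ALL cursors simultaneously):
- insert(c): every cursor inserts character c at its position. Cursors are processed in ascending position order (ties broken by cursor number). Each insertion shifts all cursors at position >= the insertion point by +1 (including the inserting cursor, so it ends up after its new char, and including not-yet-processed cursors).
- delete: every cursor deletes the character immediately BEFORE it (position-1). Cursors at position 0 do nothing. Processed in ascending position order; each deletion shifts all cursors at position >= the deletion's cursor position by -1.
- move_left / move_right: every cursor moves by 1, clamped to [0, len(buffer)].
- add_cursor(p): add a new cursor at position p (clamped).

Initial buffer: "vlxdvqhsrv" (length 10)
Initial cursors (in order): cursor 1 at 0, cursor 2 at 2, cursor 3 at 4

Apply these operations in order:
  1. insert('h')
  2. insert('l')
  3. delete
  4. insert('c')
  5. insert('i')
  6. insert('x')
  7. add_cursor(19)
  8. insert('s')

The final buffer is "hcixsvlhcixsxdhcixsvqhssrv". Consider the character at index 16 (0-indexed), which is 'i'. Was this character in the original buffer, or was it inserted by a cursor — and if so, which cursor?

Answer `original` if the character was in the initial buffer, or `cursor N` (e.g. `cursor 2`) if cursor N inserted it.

After op 1 (insert('h')): buffer="hvlhxdhvqhsrv" (len 13), cursors c1@1 c2@4 c3@7, authorship 1..2..3......
After op 2 (insert('l')): buffer="hlvlhlxdhlvqhsrv" (len 16), cursors c1@2 c2@6 c3@10, authorship 11..22..33......
After op 3 (delete): buffer="hvlhxdhvqhsrv" (len 13), cursors c1@1 c2@4 c3@7, authorship 1..2..3......
After op 4 (insert('c')): buffer="hcvlhcxdhcvqhsrv" (len 16), cursors c1@2 c2@6 c3@10, authorship 11..22..33......
After op 5 (insert('i')): buffer="hcivlhcixdhcivqhsrv" (len 19), cursors c1@3 c2@8 c3@13, authorship 111..222..333......
After op 6 (insert('x')): buffer="hcixvlhcixxdhcixvqhsrv" (len 22), cursors c1@4 c2@10 c3@16, authorship 1111..2222..3333......
After op 7 (add_cursor(19)): buffer="hcixvlhcixxdhcixvqhsrv" (len 22), cursors c1@4 c2@10 c3@16 c4@19, authorship 1111..2222..3333......
After op 8 (insert('s')): buffer="hcixsvlhcixsxdhcixsvqhssrv" (len 26), cursors c1@5 c2@12 c3@19 c4@23, authorship 11111..22222..33333...4...
Authorship (.=original, N=cursor N): 1 1 1 1 1 . . 2 2 2 2 2 . . 3 3 3 3 3 . . . 4 . . .
Index 16: author = 3

Answer: cursor 3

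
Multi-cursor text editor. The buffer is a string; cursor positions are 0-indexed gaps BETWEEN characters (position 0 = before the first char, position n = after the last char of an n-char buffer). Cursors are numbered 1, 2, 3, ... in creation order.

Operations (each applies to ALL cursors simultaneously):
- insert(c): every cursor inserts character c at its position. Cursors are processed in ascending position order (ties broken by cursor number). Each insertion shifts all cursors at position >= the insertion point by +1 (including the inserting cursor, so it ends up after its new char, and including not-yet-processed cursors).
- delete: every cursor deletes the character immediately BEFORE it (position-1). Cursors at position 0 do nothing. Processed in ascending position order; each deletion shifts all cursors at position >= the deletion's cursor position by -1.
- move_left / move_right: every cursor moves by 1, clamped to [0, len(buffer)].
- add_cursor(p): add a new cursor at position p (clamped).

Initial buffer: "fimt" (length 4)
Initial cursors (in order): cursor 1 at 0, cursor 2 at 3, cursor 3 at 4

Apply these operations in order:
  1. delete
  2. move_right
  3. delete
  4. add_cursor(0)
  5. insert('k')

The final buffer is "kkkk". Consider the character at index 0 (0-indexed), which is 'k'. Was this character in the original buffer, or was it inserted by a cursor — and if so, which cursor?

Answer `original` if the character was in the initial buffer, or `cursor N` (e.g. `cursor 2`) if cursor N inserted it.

After op 1 (delete): buffer="fi" (len 2), cursors c1@0 c2@2 c3@2, authorship ..
After op 2 (move_right): buffer="fi" (len 2), cursors c1@1 c2@2 c3@2, authorship ..
After op 3 (delete): buffer="" (len 0), cursors c1@0 c2@0 c3@0, authorship 
After op 4 (add_cursor(0)): buffer="" (len 0), cursors c1@0 c2@0 c3@0 c4@0, authorship 
After op 5 (insert('k')): buffer="kkkk" (len 4), cursors c1@4 c2@4 c3@4 c4@4, authorship 1234
Authorship (.=original, N=cursor N): 1 2 3 4
Index 0: author = 1

Answer: cursor 1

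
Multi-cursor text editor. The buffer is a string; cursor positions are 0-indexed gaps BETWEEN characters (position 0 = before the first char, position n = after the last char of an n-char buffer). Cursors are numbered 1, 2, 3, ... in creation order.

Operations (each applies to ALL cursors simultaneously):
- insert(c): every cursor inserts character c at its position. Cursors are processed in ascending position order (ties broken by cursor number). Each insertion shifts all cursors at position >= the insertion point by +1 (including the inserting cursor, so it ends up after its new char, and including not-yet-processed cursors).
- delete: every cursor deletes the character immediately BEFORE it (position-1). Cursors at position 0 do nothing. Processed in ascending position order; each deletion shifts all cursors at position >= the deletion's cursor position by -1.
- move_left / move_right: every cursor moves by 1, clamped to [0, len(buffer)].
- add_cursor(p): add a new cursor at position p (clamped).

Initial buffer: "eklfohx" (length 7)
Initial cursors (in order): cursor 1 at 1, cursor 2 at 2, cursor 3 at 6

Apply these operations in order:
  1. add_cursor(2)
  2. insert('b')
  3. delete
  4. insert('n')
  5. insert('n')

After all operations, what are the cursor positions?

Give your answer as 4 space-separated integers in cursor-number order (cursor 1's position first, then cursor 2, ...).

After op 1 (add_cursor(2)): buffer="eklfohx" (len 7), cursors c1@1 c2@2 c4@2 c3@6, authorship .......
After op 2 (insert('b')): buffer="ebkbblfohbx" (len 11), cursors c1@2 c2@5 c4@5 c3@10, authorship .1.24....3.
After op 3 (delete): buffer="eklfohx" (len 7), cursors c1@1 c2@2 c4@2 c3@6, authorship .......
After op 4 (insert('n')): buffer="enknnlfohnx" (len 11), cursors c1@2 c2@5 c4@5 c3@10, authorship .1.24....3.
After op 5 (insert('n')): buffer="ennknnnnlfohnnx" (len 15), cursors c1@3 c2@8 c4@8 c3@14, authorship .11.2424....33.

Answer: 3 8 14 8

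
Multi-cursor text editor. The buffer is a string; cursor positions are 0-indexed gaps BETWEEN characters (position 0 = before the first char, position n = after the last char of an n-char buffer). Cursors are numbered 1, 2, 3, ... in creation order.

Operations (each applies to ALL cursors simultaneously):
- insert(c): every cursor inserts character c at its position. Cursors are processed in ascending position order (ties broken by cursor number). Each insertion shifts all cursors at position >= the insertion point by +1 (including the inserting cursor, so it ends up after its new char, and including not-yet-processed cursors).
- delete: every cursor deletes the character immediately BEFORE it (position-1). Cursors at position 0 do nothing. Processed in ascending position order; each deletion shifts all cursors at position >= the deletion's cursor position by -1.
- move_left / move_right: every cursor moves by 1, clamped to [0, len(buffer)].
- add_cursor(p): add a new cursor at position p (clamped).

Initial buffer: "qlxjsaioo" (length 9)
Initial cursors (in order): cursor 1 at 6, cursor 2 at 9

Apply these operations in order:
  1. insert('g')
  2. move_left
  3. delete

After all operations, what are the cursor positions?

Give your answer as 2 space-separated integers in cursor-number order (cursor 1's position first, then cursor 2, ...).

After op 1 (insert('g')): buffer="qlxjsagioog" (len 11), cursors c1@7 c2@11, authorship ......1...2
After op 2 (move_left): buffer="qlxjsagioog" (len 11), cursors c1@6 c2@10, authorship ......1...2
After op 3 (delete): buffer="qlxjsgiog" (len 9), cursors c1@5 c2@8, authorship .....1..2

Answer: 5 8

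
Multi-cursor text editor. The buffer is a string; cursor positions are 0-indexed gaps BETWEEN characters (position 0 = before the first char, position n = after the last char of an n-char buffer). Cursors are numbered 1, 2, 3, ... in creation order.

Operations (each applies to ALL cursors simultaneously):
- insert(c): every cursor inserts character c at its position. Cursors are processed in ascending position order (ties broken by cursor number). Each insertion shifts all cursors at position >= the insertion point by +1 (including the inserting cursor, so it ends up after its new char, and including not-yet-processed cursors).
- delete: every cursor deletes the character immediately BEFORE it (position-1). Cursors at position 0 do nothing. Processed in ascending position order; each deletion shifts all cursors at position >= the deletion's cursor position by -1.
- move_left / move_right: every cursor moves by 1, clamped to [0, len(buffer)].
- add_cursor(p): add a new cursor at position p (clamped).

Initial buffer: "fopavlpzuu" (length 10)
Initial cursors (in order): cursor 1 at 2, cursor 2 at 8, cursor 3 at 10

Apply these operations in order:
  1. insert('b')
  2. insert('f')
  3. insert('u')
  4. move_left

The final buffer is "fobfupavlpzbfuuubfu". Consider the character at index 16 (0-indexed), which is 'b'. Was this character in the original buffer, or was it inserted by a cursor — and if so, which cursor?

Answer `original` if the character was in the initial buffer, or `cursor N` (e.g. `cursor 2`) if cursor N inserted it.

Answer: cursor 3

Derivation:
After op 1 (insert('b')): buffer="fobpavlpzbuub" (len 13), cursors c1@3 c2@10 c3@13, authorship ..1......2..3
After op 2 (insert('f')): buffer="fobfpavlpzbfuubf" (len 16), cursors c1@4 c2@12 c3@16, authorship ..11......22..33
After op 3 (insert('u')): buffer="fobfupavlpzbfuuubfu" (len 19), cursors c1@5 c2@14 c3@19, authorship ..111......222..333
After op 4 (move_left): buffer="fobfupavlpzbfuuubfu" (len 19), cursors c1@4 c2@13 c3@18, authorship ..111......222..333
Authorship (.=original, N=cursor N): . . 1 1 1 . . . . . . 2 2 2 . . 3 3 3
Index 16: author = 3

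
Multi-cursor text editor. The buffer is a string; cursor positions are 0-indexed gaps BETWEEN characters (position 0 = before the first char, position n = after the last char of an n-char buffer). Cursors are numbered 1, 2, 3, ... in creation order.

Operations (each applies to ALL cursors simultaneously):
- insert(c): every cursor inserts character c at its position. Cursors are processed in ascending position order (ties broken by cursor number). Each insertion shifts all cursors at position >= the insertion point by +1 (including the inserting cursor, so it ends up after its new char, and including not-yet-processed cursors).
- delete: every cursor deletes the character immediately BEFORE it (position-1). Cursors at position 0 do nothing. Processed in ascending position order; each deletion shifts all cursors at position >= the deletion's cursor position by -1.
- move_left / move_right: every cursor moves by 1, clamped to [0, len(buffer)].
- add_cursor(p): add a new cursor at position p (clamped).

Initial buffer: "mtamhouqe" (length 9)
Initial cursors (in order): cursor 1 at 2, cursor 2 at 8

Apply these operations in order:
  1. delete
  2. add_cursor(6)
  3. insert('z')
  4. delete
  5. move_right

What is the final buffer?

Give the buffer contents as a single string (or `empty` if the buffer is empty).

Answer: mamhoue

Derivation:
After op 1 (delete): buffer="mamhoue" (len 7), cursors c1@1 c2@6, authorship .......
After op 2 (add_cursor(6)): buffer="mamhoue" (len 7), cursors c1@1 c2@6 c3@6, authorship .......
After op 3 (insert('z')): buffer="mzamhouzze" (len 10), cursors c1@2 c2@9 c3@9, authorship .1.....23.
After op 4 (delete): buffer="mamhoue" (len 7), cursors c1@1 c2@6 c3@6, authorship .......
After op 5 (move_right): buffer="mamhoue" (len 7), cursors c1@2 c2@7 c3@7, authorship .......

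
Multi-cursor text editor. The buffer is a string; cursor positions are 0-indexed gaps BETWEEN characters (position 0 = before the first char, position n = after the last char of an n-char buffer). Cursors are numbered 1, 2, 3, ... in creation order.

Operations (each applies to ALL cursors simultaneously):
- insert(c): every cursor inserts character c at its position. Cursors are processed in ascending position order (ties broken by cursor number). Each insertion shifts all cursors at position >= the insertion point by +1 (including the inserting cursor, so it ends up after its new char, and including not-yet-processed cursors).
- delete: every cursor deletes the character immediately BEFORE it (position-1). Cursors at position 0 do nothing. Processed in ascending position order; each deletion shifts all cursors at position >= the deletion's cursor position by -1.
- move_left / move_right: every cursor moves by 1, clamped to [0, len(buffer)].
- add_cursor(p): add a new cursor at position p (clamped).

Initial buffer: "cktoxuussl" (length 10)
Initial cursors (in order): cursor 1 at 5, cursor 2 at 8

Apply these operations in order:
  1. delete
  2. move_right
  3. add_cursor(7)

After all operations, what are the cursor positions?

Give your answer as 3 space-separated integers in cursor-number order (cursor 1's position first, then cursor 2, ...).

Answer: 5 7 7

Derivation:
After op 1 (delete): buffer="cktouusl" (len 8), cursors c1@4 c2@6, authorship ........
After op 2 (move_right): buffer="cktouusl" (len 8), cursors c1@5 c2@7, authorship ........
After op 3 (add_cursor(7)): buffer="cktouusl" (len 8), cursors c1@5 c2@7 c3@7, authorship ........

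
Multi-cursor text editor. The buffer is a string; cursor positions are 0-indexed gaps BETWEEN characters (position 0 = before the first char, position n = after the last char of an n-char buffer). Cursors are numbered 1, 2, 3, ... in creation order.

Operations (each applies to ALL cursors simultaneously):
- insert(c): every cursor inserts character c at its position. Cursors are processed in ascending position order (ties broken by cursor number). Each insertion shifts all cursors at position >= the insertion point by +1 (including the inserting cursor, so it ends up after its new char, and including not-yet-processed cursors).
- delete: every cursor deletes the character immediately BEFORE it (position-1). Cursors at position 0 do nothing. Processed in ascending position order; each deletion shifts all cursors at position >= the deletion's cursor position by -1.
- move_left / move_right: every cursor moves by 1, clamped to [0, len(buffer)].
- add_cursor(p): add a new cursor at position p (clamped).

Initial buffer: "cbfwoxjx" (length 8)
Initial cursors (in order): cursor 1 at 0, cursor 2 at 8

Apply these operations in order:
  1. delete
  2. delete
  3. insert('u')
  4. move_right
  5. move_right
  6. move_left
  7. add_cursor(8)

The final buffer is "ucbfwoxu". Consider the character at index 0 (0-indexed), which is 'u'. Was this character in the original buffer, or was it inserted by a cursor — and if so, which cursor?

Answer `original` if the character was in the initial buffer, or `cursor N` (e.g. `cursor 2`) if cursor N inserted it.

Answer: cursor 1

Derivation:
After op 1 (delete): buffer="cbfwoxj" (len 7), cursors c1@0 c2@7, authorship .......
After op 2 (delete): buffer="cbfwox" (len 6), cursors c1@0 c2@6, authorship ......
After op 3 (insert('u')): buffer="ucbfwoxu" (len 8), cursors c1@1 c2@8, authorship 1......2
After op 4 (move_right): buffer="ucbfwoxu" (len 8), cursors c1@2 c2@8, authorship 1......2
After op 5 (move_right): buffer="ucbfwoxu" (len 8), cursors c1@3 c2@8, authorship 1......2
After op 6 (move_left): buffer="ucbfwoxu" (len 8), cursors c1@2 c2@7, authorship 1......2
After op 7 (add_cursor(8)): buffer="ucbfwoxu" (len 8), cursors c1@2 c2@7 c3@8, authorship 1......2
Authorship (.=original, N=cursor N): 1 . . . . . . 2
Index 0: author = 1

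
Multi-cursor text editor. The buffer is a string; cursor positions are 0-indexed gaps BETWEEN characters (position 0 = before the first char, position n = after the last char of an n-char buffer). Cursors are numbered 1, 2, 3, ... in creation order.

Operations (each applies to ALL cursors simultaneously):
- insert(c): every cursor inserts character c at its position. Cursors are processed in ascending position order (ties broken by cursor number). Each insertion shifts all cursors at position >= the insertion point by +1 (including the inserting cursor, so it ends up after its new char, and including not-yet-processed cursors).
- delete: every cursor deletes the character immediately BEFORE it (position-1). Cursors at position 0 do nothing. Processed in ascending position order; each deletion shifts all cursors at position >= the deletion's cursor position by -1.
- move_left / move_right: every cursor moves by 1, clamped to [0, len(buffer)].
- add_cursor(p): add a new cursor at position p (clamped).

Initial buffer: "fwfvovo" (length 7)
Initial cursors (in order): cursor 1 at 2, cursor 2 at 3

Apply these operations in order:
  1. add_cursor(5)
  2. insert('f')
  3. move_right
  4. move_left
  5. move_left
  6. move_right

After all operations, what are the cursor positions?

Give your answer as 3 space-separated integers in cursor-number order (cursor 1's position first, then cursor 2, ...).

After op 1 (add_cursor(5)): buffer="fwfvovo" (len 7), cursors c1@2 c2@3 c3@5, authorship .......
After op 2 (insert('f')): buffer="fwfffvofvo" (len 10), cursors c1@3 c2@5 c3@8, authorship ..1.2..3..
After op 3 (move_right): buffer="fwfffvofvo" (len 10), cursors c1@4 c2@6 c3@9, authorship ..1.2..3..
After op 4 (move_left): buffer="fwfffvofvo" (len 10), cursors c1@3 c2@5 c3@8, authorship ..1.2..3..
After op 5 (move_left): buffer="fwfffvofvo" (len 10), cursors c1@2 c2@4 c3@7, authorship ..1.2..3..
After op 6 (move_right): buffer="fwfffvofvo" (len 10), cursors c1@3 c2@5 c3@8, authorship ..1.2..3..

Answer: 3 5 8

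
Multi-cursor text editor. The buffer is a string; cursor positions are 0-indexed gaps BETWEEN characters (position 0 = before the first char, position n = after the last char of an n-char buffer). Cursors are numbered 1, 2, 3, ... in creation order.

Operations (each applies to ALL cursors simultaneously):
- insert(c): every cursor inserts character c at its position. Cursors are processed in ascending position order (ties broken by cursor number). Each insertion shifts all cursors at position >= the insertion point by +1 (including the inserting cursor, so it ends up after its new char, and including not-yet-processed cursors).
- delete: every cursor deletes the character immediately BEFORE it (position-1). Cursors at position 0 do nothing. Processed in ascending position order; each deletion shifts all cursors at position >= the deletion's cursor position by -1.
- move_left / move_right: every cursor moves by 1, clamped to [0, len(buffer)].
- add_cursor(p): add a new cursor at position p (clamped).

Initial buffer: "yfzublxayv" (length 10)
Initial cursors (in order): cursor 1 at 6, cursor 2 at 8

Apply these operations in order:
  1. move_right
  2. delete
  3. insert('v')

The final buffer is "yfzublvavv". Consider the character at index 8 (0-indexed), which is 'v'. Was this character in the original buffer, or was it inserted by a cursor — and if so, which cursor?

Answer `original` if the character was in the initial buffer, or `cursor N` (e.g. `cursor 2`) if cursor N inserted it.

Answer: cursor 2

Derivation:
After op 1 (move_right): buffer="yfzublxayv" (len 10), cursors c1@7 c2@9, authorship ..........
After op 2 (delete): buffer="yfzublav" (len 8), cursors c1@6 c2@7, authorship ........
After op 3 (insert('v')): buffer="yfzublvavv" (len 10), cursors c1@7 c2@9, authorship ......1.2.
Authorship (.=original, N=cursor N): . . . . . . 1 . 2 .
Index 8: author = 2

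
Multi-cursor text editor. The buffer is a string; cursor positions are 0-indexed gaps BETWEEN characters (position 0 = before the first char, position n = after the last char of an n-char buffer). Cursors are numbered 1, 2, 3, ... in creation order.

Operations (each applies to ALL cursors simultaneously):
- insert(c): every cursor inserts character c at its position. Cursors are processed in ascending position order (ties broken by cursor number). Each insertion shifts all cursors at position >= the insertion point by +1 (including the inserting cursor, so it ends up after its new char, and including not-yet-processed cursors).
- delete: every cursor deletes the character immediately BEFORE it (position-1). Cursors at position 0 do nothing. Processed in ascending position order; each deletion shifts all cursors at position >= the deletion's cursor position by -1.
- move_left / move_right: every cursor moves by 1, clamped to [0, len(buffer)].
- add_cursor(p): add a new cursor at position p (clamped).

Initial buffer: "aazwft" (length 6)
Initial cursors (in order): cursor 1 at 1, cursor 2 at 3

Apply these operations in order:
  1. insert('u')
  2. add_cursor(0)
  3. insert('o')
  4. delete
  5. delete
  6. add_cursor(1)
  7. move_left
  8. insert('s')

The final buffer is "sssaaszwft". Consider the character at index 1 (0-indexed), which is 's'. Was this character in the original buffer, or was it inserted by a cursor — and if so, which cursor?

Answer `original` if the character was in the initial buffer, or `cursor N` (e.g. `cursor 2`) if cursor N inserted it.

After op 1 (insert('u')): buffer="auazuwft" (len 8), cursors c1@2 c2@5, authorship .1..2...
After op 2 (add_cursor(0)): buffer="auazuwft" (len 8), cursors c3@0 c1@2 c2@5, authorship .1..2...
After op 3 (insert('o')): buffer="oauoazuowft" (len 11), cursors c3@1 c1@4 c2@8, authorship 3.11..22...
After op 4 (delete): buffer="auazuwft" (len 8), cursors c3@0 c1@2 c2@5, authorship .1..2...
After op 5 (delete): buffer="aazwft" (len 6), cursors c3@0 c1@1 c2@3, authorship ......
After op 6 (add_cursor(1)): buffer="aazwft" (len 6), cursors c3@0 c1@1 c4@1 c2@3, authorship ......
After op 7 (move_left): buffer="aazwft" (len 6), cursors c1@0 c3@0 c4@0 c2@2, authorship ......
After op 8 (insert('s')): buffer="sssaaszwft" (len 10), cursors c1@3 c3@3 c4@3 c2@6, authorship 134..2....
Authorship (.=original, N=cursor N): 1 3 4 . . 2 . . . .
Index 1: author = 3

Answer: cursor 3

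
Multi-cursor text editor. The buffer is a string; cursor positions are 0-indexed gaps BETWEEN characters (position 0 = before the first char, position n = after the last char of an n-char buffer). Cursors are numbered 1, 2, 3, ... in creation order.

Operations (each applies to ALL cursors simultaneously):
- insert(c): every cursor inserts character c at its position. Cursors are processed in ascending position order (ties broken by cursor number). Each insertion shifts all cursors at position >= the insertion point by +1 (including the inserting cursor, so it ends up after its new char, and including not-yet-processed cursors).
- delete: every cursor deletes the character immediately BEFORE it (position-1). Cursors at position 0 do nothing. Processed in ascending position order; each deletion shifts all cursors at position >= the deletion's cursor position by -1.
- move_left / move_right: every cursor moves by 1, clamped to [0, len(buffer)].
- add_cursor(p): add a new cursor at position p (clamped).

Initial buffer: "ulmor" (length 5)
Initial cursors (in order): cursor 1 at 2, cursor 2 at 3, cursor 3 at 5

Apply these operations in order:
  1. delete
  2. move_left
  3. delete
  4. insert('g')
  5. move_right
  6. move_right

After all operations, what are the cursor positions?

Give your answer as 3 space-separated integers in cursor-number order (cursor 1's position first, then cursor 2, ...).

Answer: 4 4 4

Derivation:
After op 1 (delete): buffer="uo" (len 2), cursors c1@1 c2@1 c3@2, authorship ..
After op 2 (move_left): buffer="uo" (len 2), cursors c1@0 c2@0 c3@1, authorship ..
After op 3 (delete): buffer="o" (len 1), cursors c1@0 c2@0 c3@0, authorship .
After op 4 (insert('g')): buffer="gggo" (len 4), cursors c1@3 c2@3 c3@3, authorship 123.
After op 5 (move_right): buffer="gggo" (len 4), cursors c1@4 c2@4 c3@4, authorship 123.
After op 6 (move_right): buffer="gggo" (len 4), cursors c1@4 c2@4 c3@4, authorship 123.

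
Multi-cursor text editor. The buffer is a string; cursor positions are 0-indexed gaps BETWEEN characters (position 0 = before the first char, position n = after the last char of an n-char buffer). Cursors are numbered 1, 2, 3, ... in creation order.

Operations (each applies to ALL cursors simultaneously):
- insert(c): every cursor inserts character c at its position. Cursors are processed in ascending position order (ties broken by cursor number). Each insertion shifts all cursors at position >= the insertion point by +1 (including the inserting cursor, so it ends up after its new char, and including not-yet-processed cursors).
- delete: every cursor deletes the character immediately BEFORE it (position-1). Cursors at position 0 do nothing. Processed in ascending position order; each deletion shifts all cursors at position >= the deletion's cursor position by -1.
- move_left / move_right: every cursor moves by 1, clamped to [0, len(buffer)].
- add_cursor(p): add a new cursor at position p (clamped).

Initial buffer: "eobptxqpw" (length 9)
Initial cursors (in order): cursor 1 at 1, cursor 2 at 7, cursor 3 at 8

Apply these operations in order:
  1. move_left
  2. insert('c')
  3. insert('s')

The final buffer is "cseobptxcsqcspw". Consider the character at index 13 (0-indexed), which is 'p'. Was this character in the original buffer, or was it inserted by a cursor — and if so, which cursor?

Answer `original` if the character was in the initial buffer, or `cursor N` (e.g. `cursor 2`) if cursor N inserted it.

Answer: original

Derivation:
After op 1 (move_left): buffer="eobptxqpw" (len 9), cursors c1@0 c2@6 c3@7, authorship .........
After op 2 (insert('c')): buffer="ceobptxcqcpw" (len 12), cursors c1@1 c2@8 c3@10, authorship 1......2.3..
After op 3 (insert('s')): buffer="cseobptxcsqcspw" (len 15), cursors c1@2 c2@10 c3@13, authorship 11......22.33..
Authorship (.=original, N=cursor N): 1 1 . . . . . . 2 2 . 3 3 . .
Index 13: author = original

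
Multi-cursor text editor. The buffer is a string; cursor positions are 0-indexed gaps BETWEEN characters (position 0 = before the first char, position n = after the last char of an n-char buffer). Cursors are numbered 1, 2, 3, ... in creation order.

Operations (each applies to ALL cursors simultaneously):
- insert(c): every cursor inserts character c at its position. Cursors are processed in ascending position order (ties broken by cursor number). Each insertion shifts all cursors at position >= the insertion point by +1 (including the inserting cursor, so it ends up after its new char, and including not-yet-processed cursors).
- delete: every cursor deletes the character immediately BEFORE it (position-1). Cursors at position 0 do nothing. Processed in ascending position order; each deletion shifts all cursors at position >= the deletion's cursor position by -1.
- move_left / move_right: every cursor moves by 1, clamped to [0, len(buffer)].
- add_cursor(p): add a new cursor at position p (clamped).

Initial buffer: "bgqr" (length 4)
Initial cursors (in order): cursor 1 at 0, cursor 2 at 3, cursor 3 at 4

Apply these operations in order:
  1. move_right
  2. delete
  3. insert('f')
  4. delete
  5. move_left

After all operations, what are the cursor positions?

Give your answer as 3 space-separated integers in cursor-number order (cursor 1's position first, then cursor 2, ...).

After op 1 (move_right): buffer="bgqr" (len 4), cursors c1@1 c2@4 c3@4, authorship ....
After op 2 (delete): buffer="g" (len 1), cursors c1@0 c2@1 c3@1, authorship .
After op 3 (insert('f')): buffer="fgff" (len 4), cursors c1@1 c2@4 c3@4, authorship 1.23
After op 4 (delete): buffer="g" (len 1), cursors c1@0 c2@1 c3@1, authorship .
After op 5 (move_left): buffer="g" (len 1), cursors c1@0 c2@0 c3@0, authorship .

Answer: 0 0 0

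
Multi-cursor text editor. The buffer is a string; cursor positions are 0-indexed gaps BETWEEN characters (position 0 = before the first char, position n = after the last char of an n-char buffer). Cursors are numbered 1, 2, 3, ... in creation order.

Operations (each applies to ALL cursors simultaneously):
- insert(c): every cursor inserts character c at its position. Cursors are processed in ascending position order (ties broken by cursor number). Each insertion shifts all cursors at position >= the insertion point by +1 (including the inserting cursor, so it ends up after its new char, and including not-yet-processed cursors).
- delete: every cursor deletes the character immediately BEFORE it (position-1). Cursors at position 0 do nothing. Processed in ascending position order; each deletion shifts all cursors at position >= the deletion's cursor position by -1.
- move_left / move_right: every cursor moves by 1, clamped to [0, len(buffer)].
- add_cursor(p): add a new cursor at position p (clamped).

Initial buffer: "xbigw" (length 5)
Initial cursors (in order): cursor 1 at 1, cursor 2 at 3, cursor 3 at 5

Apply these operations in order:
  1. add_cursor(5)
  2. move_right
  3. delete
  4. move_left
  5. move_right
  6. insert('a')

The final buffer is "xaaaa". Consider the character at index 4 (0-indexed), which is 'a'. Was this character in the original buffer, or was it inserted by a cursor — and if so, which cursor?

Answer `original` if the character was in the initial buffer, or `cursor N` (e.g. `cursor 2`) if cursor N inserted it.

Answer: cursor 4

Derivation:
After op 1 (add_cursor(5)): buffer="xbigw" (len 5), cursors c1@1 c2@3 c3@5 c4@5, authorship .....
After op 2 (move_right): buffer="xbigw" (len 5), cursors c1@2 c2@4 c3@5 c4@5, authorship .....
After op 3 (delete): buffer="x" (len 1), cursors c1@1 c2@1 c3@1 c4@1, authorship .
After op 4 (move_left): buffer="x" (len 1), cursors c1@0 c2@0 c3@0 c4@0, authorship .
After op 5 (move_right): buffer="x" (len 1), cursors c1@1 c2@1 c3@1 c4@1, authorship .
After op 6 (insert('a')): buffer="xaaaa" (len 5), cursors c1@5 c2@5 c3@5 c4@5, authorship .1234
Authorship (.=original, N=cursor N): . 1 2 3 4
Index 4: author = 4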